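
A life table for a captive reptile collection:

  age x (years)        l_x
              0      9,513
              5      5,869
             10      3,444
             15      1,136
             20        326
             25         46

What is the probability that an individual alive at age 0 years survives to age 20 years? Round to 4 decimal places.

0.0343

The conditional survival probability is l_20/l_0 = 326/9,513 = 0.034269.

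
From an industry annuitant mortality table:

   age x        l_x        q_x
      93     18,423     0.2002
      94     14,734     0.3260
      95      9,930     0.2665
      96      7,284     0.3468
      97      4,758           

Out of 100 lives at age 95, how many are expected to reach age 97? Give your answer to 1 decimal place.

47.9

The relevant probability is 4,758/9,930 = 0.479154.
Expected number = 100 × 0.479154 = 47.9.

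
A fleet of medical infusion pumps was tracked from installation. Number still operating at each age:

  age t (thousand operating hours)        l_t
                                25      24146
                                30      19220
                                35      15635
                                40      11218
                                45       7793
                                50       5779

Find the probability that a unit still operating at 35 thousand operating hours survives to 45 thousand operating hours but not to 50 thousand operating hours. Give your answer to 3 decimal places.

0.129

This is the probability of reaching 45 but not 50, conditional on being operational at 35: (l_45 − l_50) / l_35.
= (7793 − 5779) / 15635 = 2014 / 15635 = 0.128814.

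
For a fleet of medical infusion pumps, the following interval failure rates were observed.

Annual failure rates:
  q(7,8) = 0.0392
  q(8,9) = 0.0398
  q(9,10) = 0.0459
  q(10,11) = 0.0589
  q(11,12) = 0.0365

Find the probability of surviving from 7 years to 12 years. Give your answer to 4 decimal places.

0.7981

P(survive 7→12) = (1 − 0.0392) × (1 − 0.0398) × (1 − 0.0459) × (1 − 0.0589) × (1 − 0.0365).
= 0.9608 × 0.9602 × 0.9541 × 0.9411 × 0.9635 = 0.798135.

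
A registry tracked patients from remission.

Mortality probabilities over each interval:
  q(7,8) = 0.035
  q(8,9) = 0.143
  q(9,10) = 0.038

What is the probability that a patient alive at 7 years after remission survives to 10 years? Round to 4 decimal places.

The overall survival probability is (1 − 0.035) × (1 − 0.143) × (1 − 0.038).
= 0.965 × 0.857 × 0.962 = 0.795579.

0.7956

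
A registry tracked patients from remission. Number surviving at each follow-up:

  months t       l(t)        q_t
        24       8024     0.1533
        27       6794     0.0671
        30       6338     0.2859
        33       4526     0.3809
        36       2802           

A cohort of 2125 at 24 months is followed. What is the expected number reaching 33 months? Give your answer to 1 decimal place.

The relevant probability is 4526/8024 = 0.564058.
Expected number = 2125 × 0.564058 = 1198.6.

1198.6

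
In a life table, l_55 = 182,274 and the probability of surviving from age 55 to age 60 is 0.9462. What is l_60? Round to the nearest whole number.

l_60 = l_55 × p = 182,274 × 0.9462 = 172468.

172468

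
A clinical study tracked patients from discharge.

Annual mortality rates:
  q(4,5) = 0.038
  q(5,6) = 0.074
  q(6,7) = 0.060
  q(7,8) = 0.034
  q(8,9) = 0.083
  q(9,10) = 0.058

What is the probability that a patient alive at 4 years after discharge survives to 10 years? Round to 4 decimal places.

0.6987

The overall survival probability is (1 − 0.038) × (1 − 0.074) × (1 − 0.060) × (1 − 0.034) × (1 − 0.083) × (1 − 0.058).
= 0.962 × 0.926 × 0.940 × 0.966 × 0.917 × 0.942 = 0.698733.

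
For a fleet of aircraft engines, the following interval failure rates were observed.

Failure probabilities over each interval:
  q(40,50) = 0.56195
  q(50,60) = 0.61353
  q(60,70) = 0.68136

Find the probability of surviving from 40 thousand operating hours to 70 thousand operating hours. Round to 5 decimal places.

Survival from 40 to 70 is the product of surviving each interval: (1 − 0.56195) × (1 − 0.61353) × (1 − 0.68136).
= 0.43805 × 0.38647 × 0.31864 = 0.053944.

0.05394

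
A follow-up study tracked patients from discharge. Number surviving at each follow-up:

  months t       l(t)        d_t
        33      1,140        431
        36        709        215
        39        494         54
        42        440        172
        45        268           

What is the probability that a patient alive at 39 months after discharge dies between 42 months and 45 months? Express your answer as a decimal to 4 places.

0.3482

This is the probability of reaching 42 but not 45, conditional on being alive at 39: (l(42) − l(45)) / l(39).
= (440 − 268) / 494 = 172 / 494 = 0.348178.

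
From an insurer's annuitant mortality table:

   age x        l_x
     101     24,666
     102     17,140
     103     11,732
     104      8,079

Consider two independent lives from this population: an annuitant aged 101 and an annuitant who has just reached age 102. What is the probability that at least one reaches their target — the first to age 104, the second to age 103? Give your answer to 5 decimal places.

0.78782

p₁ = l_104/l_101 = 8,079/24,666 = 0.327536; p₂ = l_103/l_102 = 11,732/17,140 = 0.684481.
P(at least one) = 1 − (1−p₁)(1−p₂) = 1 − 0.672464 × 0.315519 = 0.787825.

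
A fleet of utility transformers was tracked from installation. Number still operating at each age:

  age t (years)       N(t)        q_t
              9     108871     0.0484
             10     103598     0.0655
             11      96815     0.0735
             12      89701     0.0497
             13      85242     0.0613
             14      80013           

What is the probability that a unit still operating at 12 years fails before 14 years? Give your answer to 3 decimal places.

0.108

P(fail before 14 | operational at 12) = 1 − N(14)/N(12) = 1 − 80013/89701 = (9688)/89701 = 0.108003.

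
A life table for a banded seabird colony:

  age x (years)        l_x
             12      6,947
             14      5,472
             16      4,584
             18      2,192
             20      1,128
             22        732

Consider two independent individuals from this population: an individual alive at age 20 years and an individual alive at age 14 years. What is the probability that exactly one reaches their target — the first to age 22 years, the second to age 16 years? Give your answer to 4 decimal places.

p₁ = l_22/l_20 = 732/1,128 = 0.648936; p₂ = l_16/l_14 = 4,584/5,472 = 0.837719.
P(exactly one) = p₁(1−p₂) + (1−p₁)p₂ = 0.105310 + 0.294093 = 0.399403.

0.3994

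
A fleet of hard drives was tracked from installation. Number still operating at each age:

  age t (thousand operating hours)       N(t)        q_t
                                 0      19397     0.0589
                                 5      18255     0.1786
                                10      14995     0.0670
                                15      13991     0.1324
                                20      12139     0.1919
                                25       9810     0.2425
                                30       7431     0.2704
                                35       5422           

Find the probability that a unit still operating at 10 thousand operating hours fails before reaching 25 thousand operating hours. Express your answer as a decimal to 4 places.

P(fail before 25 | operational at 10) = 1 − N(25)/N(10) = 1 − 9810/14995 = (5185)/14995 = 0.345782.

0.3458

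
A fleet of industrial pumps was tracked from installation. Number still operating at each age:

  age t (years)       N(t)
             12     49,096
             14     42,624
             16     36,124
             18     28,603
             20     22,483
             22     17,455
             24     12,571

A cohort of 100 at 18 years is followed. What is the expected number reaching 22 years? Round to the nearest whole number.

61

The relevant probability is 17,455/28,603 = 0.610251.
Expected number = 100 × 0.610251 = 61.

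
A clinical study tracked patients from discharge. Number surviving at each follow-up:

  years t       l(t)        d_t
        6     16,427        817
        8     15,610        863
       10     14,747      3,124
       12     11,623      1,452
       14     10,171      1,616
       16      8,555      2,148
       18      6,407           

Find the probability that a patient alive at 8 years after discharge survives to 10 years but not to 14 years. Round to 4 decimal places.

This is the probability of reaching 10 but not 14, conditional on being alive at 8: (l(10) − l(14)) / l(8).
= (14,747 − 10,171) / 15,610 = 4,576 / 15,610 = 0.293145.

0.2931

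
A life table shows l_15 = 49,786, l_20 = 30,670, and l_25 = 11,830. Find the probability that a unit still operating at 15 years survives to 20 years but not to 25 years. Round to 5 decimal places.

This is the probability of reaching 20 but not 25, conditional on being operational at 15: (l_20 − l_25) / l_15.
= (30,670 − 11,830) / 49,786 = 18,840 / 49,786 = 0.378420.

0.37842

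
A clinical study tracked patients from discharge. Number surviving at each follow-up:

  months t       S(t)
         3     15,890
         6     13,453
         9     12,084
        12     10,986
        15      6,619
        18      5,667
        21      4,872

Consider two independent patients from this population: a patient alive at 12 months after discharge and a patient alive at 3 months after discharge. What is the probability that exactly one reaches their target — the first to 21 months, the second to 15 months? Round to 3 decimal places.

p₁ = S(21)/S(12) = 4,872/10,986 = 0.443474; p₂ = S(15)/S(3) = 6,619/15,890 = 0.416551.
P(exactly one) = p₁(1−p₂) + (1−p₁)p₂ = 0.258744 + 0.231821 = 0.490566.

0.491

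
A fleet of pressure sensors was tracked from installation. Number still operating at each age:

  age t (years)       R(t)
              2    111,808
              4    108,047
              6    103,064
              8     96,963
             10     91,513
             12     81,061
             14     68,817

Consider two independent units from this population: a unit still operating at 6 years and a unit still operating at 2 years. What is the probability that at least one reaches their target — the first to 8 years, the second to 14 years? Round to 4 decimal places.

p₁ = R(8)/R(6) = 96,963/103,064 = 0.940804; p₂ = R(14)/R(2) = 68,817/111,808 = 0.615493.
P(at least one) = 1 − (1−p₁)(1−p₂) = 1 − 0.059196 × 0.384507 = 0.977239.

0.9772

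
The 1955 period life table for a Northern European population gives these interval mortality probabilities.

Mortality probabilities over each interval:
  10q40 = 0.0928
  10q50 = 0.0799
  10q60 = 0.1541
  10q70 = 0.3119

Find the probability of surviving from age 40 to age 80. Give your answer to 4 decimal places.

0.4859

Survival from 40 to 80 is the product of surviving each interval: (1 − 0.0928) × (1 − 0.0799) × (1 − 0.1541) × (1 − 0.3119).
= 0.9072 × 0.9201 × 0.8459 × 0.6881 = 0.485857.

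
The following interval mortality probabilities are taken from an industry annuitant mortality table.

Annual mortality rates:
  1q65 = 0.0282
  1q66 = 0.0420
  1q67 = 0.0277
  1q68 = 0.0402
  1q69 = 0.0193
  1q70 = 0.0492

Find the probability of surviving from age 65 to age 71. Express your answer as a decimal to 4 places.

0.8101

Survival from 65 to 71 is the product of surviving each interval: (1 − 0.0282) × (1 − 0.0420) × (1 − 0.0277) × (1 − 0.0402) × (1 − 0.0193) × (1 − 0.0492).
= 0.9718 × 0.9580 × 0.9723 × 0.9598 × 0.9807 × 0.9508 = 0.810119.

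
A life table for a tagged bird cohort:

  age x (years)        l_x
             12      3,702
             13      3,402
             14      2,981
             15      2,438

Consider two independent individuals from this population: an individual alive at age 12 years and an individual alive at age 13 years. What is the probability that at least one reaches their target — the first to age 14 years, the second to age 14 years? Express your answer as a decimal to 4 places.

p₁ = l_14/l_12 = 2,981/3,702 = 0.805240; p₂ = l_14/l_13 = 2,981/3,402 = 0.876249.
P(at least one) = 1 − (1−p₁)(1−p₂) = 1 − 0.194760 × 0.123751 = 0.975898.

0.9759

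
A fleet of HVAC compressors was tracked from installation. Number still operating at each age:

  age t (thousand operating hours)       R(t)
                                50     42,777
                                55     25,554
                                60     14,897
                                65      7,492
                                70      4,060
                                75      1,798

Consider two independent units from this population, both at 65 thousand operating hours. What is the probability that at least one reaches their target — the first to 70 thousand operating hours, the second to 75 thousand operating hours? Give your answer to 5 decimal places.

0.65185

p₁ = R(70)/R(65) = 4,060/7,492 = 0.541911; p₂ = R(75)/R(65) = 1,798/7,492 = 0.239989.
P(at least one) = 1 − (1−p₁)(1−p₂) = 1 − 0.458089 × 0.760011 = 0.651847.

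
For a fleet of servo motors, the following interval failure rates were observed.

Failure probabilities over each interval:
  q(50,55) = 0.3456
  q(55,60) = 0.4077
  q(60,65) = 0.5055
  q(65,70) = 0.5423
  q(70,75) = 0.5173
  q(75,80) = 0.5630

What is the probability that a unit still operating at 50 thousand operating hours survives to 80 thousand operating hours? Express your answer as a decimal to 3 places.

The overall survival probability is (1 − 0.3456) × (1 − 0.4077) × (1 − 0.5055) × (1 − 0.5423) × (1 − 0.5173) × (1 − 0.5630).
= 0.6544 × 0.5923 × 0.4945 × 0.4577 × 0.4827 × 0.4370 = 0.018505.

0.019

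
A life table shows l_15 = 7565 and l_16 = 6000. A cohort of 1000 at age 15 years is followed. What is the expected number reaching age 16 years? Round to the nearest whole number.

The relevant probability is 6000/7565 = 0.793126.
Expected number = 1000 × 0.793126 = 793.

793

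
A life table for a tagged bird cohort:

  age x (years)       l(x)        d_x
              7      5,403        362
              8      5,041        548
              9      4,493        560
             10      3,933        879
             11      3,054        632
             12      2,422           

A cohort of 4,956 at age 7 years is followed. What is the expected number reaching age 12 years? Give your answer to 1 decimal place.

2221.6

The relevant probability is 2,422/5,403 = 0.448269.
Expected number = 4,956 × 0.448269 = 2221.6.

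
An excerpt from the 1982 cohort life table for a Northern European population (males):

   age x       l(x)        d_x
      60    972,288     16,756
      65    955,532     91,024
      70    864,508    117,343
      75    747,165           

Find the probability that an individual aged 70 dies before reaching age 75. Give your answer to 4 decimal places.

0.1357

P(die before 75 | alive at 70) = 1 − l(75)/l(70) = 1 − 747,165/864,508 = (117,343)/864,508 = 0.135734.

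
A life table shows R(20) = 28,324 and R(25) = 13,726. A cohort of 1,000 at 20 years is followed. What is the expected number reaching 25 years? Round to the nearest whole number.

485

The relevant probability is 13,726/28,324 = 0.484607.
Expected number = 1,000 × 0.484607 = 485.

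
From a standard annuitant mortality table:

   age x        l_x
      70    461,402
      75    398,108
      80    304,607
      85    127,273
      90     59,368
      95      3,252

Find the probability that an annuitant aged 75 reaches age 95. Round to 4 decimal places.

0.0082

We want 20p75 = l_95/l_75.
The conditional survival probability is l_95/l_75 = 3,252/398,108 = 0.008169.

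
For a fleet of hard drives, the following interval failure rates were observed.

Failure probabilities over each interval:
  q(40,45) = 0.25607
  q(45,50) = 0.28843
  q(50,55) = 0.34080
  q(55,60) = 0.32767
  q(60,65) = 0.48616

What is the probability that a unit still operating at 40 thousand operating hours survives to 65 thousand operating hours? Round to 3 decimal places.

Survival from 40 to 65 is the product of surviving each interval: (1 − 0.25607) × (1 − 0.28843) × (1 − 0.34080) × (1 − 0.32767) × (1 − 0.48616).
= 0.74393 × 0.71157 × 0.65920 × 0.67233 × 0.51384 = 0.120553.

0.121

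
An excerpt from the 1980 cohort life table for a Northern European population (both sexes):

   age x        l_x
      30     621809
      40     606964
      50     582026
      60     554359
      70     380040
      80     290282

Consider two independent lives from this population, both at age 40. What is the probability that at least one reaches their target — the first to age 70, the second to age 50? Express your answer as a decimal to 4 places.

0.9846

p₁ = l_70/l_40 = 380040/606964 = 0.626133; p₂ = l_50/l_40 = 582026/606964 = 0.958914.
P(at least one) = 1 − (1−p₁)(1−p₂) = 1 − 0.373867 × 0.041086 = 0.984639.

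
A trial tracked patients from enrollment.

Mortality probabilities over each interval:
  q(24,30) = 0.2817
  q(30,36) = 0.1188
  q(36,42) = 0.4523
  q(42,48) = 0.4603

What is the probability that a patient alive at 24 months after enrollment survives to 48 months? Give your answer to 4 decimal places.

0.1871

The overall survival probability is (1 − 0.2817) × (1 − 0.1188) × (1 − 0.4523) × (1 − 0.4603).
= 0.7183 × 0.8812 × 0.5477 × 0.5397 = 0.187101.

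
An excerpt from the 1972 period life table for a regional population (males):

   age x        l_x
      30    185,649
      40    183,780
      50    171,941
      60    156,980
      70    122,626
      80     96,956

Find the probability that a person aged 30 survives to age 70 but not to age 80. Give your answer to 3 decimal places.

We want 40|10q30 = (l_70 − l_80)/l_30.
This is the probability of reaching 70 but not 80, conditional on being alive at 30: (l_70 − l_80) / l_30.
= (122,626 − 96,956) / 185,649 = 25,670 / 185,649 = 0.138272.

0.138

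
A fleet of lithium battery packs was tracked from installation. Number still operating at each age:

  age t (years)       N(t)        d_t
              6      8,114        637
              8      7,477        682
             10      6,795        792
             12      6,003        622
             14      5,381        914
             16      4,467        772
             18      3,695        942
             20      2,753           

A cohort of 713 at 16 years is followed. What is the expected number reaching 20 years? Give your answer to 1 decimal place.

439.4

The relevant probability is 2,753/4,467 = 0.616297.
Expected number = 713 × 0.616297 = 439.4.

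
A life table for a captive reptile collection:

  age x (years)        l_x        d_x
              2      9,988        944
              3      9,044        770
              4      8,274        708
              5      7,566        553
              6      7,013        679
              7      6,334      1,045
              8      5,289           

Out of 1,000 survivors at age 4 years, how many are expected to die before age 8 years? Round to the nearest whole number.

361

The relevant probability is 1 − 5,289/8,274 = 0.360769.
Expected number = 1,000 × 0.360769 = 361.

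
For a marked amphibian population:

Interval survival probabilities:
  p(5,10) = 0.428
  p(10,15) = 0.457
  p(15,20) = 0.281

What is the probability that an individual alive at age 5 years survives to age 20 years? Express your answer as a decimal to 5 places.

0.05496

Chaining the interval survival probabilities: 0.428 × 0.457 × 0.281.
= 0.054962.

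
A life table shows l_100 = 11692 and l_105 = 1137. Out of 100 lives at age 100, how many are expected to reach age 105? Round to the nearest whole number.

The relevant probability is 1137/11692 = 0.097246.
Expected number = 100 × 0.097246 = 10.

10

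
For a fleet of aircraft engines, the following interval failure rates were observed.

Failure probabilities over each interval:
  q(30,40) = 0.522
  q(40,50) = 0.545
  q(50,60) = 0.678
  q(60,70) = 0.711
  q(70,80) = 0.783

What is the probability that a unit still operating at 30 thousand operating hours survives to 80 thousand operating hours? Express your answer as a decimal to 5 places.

0.00439

The overall survival probability is (1 − 0.522) × (1 − 0.545) × (1 − 0.678) × (1 − 0.711) × (1 − 0.783).
= 0.478 × 0.455 × 0.322 × 0.289 × 0.217 = 0.004392.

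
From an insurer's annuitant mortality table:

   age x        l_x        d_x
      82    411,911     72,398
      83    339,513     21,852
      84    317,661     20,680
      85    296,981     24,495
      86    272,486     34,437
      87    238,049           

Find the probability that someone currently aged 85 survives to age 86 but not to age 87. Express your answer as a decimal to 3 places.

This is the probability of reaching 86 but not 87, conditional on being alive at 85: (l_86 − l_87) / l_85.
= (272,486 − 238,049) / 296,981 = 34,437 / 296,981 = 0.115957.

0.116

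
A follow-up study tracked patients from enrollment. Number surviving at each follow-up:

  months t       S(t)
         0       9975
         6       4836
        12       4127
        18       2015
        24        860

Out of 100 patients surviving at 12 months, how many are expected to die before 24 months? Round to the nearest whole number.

79

The relevant probability is 1 − 860/4127 = 0.791616.
Expected number = 100 × 0.791616 = 79.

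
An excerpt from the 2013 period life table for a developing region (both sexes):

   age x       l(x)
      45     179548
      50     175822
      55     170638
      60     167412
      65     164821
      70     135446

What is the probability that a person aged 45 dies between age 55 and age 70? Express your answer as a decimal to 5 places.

This is the probability of reaching 55 but not 70, conditional on being alive at 45: (l(55) − l(70)) / l(45).
= (170638 − 135446) / 179548 = 35192 / 179548 = 0.196003.

0.19600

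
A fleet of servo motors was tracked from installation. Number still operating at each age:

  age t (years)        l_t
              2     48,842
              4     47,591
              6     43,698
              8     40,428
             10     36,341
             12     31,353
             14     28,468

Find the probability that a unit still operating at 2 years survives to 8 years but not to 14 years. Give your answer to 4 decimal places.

0.2449

This is the probability of reaching 8 but not 14, conditional on being operational at 2: (l_8 − l_14) / l_2.
= (40,428 − 28,468) / 48,842 = 11,960 / 48,842 = 0.244871.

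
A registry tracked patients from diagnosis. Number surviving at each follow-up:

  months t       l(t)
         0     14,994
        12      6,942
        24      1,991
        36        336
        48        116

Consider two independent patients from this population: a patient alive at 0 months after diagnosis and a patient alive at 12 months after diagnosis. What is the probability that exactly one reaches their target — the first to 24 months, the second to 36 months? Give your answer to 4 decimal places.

0.1683

p₁ = l(24)/l(0) = 1,991/14,994 = 0.132786; p₂ = l(36)/l(12) = 336/6,942 = 0.048401.
P(exactly one) = p₁(1−p₂) + (1−p₁)p₂ = 0.126359 + 0.041974 = 0.168333.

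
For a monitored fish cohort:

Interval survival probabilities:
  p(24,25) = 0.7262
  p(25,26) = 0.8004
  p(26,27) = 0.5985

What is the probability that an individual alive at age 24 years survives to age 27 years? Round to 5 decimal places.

Survival from 24 to 27 is the product of surviving each interval: 0.7262 × 0.8004 × 0.5985.
= 0.347878.

0.34788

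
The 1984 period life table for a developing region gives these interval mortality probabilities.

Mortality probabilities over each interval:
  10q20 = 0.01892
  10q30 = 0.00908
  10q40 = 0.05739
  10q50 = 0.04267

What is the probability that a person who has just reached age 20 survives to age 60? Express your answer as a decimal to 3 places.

Chaining the interval survival probabilities: (1 − 0.01892) × (1 − 0.00908) × (1 − 0.05739) × (1 − 0.04267).
= 0.98108 × 0.99092 × 0.94261 × 0.95733 = 0.877277.

0.877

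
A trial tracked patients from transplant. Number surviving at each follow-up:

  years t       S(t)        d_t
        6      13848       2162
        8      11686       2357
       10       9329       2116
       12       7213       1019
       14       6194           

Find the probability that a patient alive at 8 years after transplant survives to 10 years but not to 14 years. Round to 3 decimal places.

0.268

This is the probability of reaching 10 but not 14, conditional on being alive at 8: (S(10) − S(14)) / S(8).
= (9329 − 6194) / 11686 = 3135 / 11686 = 0.268270.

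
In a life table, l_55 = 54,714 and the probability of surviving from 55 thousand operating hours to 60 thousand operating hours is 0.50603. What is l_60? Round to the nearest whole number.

27687

l_60 = l_55 × p = 54,714 × 0.50603 = 27687.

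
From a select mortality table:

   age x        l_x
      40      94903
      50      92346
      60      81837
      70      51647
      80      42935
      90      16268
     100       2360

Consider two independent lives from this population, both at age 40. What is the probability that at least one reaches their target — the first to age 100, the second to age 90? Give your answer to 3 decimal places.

p₁ = l_100/l_40 = 2360/94903 = 0.024867; p₂ = l_90/l_40 = 16268/94903 = 0.171417.
P(at least one) = 1 − (1−p₁)(1−p₂) = 1 − 0.975133 × 0.828583 = 0.192021.

0.192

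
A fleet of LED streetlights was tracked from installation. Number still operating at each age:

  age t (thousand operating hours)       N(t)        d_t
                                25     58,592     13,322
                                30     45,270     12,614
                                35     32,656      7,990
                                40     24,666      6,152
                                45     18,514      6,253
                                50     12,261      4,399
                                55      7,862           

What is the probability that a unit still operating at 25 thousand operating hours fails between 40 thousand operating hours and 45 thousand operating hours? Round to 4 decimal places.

This is the probability of reaching 40 but not 45, conditional on being operational at 25: (N(40) − N(45)) / N(25).
= (24,666 − 18,514) / 58,592 = 6,152 / 58,592 = 0.104997.

0.1050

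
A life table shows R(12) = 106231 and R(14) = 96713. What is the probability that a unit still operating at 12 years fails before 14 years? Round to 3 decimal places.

0.090

P(fail before 14 | operational at 12) = 1 − R(14)/R(12) = 1 − 96713/106231 = (9518)/106231 = 0.089597.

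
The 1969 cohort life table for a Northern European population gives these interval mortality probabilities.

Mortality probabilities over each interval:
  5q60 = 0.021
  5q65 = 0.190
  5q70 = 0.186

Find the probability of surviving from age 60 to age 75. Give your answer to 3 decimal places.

Chaining the interval survival probabilities: (1 − 0.021) × (1 − 0.190) × (1 − 0.186).
= 0.979 × 0.810 × 0.814 = 0.645494.

0.645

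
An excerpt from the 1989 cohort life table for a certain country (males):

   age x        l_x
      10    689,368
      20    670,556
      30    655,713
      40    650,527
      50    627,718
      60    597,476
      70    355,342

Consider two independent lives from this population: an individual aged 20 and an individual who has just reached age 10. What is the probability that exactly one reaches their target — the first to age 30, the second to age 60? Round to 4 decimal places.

0.1495

p₁ = l_30/l_20 = 655,713/670,556 = 0.977865; p₂ = l_60/l_10 = 597,476/689,368 = 0.866701.
P(exactly one) = p₁(1−p₂) + (1−p₁)p₂ = 0.130348 + 0.019184 = 0.149533.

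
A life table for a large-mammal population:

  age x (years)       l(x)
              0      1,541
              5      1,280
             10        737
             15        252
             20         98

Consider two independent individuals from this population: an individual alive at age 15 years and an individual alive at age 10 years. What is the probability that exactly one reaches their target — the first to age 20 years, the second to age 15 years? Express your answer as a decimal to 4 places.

0.4649

p₁ = l(20)/l(15) = 98/252 = 0.388889; p₂ = l(15)/l(10) = 252/737 = 0.341927.
P(exactly one) = p₁(1−p₂) + (1−p₁)p₂ = 0.255917 + 0.208955 = 0.464873.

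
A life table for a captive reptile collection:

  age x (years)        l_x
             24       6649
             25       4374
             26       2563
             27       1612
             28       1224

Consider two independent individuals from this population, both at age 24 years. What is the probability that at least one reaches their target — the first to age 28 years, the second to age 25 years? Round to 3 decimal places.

p₁ = l_28/l_24 = 1224/6649 = 0.184088; p₂ = l_25/l_24 = 4374/6649 = 0.657843.
P(at least one) = 1 − (1−p₁)(1−p₂) = 1 − 0.815912 × 0.342157 = 0.720830.

0.721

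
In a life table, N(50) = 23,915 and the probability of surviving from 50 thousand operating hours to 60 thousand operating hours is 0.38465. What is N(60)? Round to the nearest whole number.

N(60) = N(50) × p = 23,915 × 0.38465 = 9199.

9199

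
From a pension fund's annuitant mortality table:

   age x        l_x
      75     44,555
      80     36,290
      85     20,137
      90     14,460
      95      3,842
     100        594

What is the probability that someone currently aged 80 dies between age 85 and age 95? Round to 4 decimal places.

0.4490

We want 5|10q80 = (l_85 − l_95)/l_80.
This is the probability of reaching 85 but not 95, conditional on being alive at 80: (l_85 − l_95) / l_80.
= (20,137 − 3,842) / 36,290 = 16,295 / 36,290 = 0.449022.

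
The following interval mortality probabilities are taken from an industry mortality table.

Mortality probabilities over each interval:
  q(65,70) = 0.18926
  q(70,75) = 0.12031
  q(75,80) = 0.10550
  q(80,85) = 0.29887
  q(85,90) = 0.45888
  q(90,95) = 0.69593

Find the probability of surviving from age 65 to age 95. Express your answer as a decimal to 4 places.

0.0736

Survival from 65 to 95 is the product of surviving each interval: (1 − 0.18926) × (1 − 0.12031) × (1 − 0.10550) × (1 − 0.29887) × (1 − 0.45888) × (1 − 0.69593).
= 0.81074 × 0.87969 × 0.89450 × 0.70113 × 0.54112 × 0.30407 = 0.073597.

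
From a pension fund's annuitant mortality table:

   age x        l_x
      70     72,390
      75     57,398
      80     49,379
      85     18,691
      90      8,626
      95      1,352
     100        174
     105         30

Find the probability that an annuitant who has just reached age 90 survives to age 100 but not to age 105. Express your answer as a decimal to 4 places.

This is the probability of reaching 100 but not 105, conditional on being alive at 90: (l_100 − l_105) / l_90.
= (174 − 30) / 8,626 = 144 / 8,626 = 0.016694.

0.0167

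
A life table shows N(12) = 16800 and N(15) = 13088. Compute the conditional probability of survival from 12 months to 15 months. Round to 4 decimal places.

The conditional survival probability is N(15)/N(12) = 13088/16800 = 0.779048.

0.7790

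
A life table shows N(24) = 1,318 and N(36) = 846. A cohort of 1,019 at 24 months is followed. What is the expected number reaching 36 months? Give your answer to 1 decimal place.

654.1

The relevant probability is 846/1,318 = 0.641882.
Expected number = 1,019 × 0.641882 = 654.1.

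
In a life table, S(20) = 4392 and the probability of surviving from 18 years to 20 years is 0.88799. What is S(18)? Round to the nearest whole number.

4946

S(18) = S(20) / p = 4392 / 0.88799 = 4946.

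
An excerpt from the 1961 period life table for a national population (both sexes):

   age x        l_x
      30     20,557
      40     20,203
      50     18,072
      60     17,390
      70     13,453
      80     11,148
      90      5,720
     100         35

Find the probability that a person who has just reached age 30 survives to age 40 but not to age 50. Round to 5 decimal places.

We want 10|10q30 = (l_40 − l_50)/l_30.
This is the probability of reaching 40 but not 50, conditional on being alive at 30: (l_40 − l_50) / l_30.
= (20,203 − 18,072) / 20,557 = 2,131 / 20,557 = 0.103663.

0.10366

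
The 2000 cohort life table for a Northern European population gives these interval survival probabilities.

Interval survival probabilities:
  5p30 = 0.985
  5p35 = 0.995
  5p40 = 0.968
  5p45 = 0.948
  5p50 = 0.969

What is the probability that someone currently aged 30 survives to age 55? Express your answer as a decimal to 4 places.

0.8715

Chaining the interval survival probabilities: 0.985 × 0.995 × 0.968 × 0.948 × 0.969.
= 0.871499.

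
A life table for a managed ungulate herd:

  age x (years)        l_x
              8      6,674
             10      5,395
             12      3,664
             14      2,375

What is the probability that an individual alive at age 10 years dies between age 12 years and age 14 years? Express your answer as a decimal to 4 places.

0.2389

This is the probability of reaching 12 but not 14, conditional on being alive at 10: (l_12 − l_14) / l_10.
= (3,664 − 2,375) / 5,395 = 1,289 / 5,395 = 0.238925.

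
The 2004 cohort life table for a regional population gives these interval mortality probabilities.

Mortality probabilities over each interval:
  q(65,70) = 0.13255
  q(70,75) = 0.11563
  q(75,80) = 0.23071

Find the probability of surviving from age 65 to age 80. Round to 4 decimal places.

Survival from 65 to 80 is the product of surviving each interval: (1 − 0.13255) × (1 − 0.11563) × (1 − 0.23071).
= 0.86745 × 0.88437 × 0.76929 = 0.590158.

0.5902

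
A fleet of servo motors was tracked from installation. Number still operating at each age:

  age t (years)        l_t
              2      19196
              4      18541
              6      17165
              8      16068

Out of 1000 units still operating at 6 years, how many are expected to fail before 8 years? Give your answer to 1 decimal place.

The relevant probability is 1 − 16068/17165 = 0.063909.
Expected number = 1000 × 0.063909 = 63.9.

63.9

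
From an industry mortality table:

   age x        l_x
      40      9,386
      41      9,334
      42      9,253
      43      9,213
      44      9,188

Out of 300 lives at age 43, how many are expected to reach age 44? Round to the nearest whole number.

The relevant probability is 9,188/9,213 = 0.997286.
Expected number = 300 × 0.997286 = 299.

299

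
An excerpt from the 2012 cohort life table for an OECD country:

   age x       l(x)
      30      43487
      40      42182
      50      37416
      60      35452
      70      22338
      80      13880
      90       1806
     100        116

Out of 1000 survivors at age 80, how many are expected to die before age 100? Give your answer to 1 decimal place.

991.6

The relevant probability is 1 − 116/13880 = 0.991643.
Expected number = 1000 × 0.991643 = 991.6.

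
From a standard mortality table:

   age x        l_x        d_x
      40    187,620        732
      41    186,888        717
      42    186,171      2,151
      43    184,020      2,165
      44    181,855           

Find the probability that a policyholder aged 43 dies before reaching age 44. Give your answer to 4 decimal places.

P(die before 44 | alive at 43) = 1 − l_44/l_43 = 1 − 181,855/184,020 = (2,165)/184,020 = 0.011765.

0.0118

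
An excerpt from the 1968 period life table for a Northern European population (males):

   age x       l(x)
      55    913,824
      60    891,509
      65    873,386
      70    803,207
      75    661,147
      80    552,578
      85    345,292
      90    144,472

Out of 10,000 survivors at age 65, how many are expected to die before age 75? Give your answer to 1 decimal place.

2430.1

The relevant probability is 1 − 661,147/873,386 = 0.243007.
Expected number = 10,000 × 0.243007 = 2430.1.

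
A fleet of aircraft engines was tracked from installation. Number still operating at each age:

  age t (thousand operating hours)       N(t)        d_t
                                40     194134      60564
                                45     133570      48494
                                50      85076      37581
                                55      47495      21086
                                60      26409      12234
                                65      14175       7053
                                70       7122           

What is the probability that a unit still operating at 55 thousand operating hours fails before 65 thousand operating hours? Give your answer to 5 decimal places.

P(fail before 65 | operational at 55) = 1 − N(65)/N(55) = 1 − 14175/47495 = (33320)/47495 = 0.701548.

0.70155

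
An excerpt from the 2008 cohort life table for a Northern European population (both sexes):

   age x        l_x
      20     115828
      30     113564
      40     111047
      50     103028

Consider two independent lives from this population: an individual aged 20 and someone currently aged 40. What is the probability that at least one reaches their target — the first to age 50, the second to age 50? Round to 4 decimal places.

0.9920

p₁ = l_50/l_20 = 103028/115828 = 0.889491; p₂ = l_50/l_40 = 103028/111047 = 0.927787.
P(at least one) = 1 − (1−p₁)(1−p₂) = 1 − 0.110509 × 0.072213 = 0.992020.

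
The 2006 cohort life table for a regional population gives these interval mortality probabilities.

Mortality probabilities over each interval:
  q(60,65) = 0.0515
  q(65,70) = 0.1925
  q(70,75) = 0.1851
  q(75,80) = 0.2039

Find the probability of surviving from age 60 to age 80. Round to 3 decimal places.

Survival from 60 to 80 is the product of surviving each interval: (1 − 0.0515) × (1 − 0.1925) × (1 − 0.1851) × (1 − 0.2039).
= 0.9485 × 0.8075 × 0.8149 × 0.7961 = 0.496880.

0.497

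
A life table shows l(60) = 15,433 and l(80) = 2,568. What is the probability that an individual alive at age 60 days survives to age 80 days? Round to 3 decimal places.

0.166

The conditional survival probability is l(80)/l(60) = 2,568/15,433 = 0.166397.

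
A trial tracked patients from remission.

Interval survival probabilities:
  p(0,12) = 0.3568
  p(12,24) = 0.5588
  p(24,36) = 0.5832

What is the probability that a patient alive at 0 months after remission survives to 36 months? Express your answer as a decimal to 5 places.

Chaining the interval survival probabilities: 0.3568 × 0.5588 × 0.5832.
= 0.116278.

0.11628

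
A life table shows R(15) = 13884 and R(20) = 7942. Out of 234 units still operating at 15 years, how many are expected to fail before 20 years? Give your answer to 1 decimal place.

100.1

The relevant probability is 1 − 7942/13884 = 0.427975.
Expected number = 234 × 0.427975 = 100.1.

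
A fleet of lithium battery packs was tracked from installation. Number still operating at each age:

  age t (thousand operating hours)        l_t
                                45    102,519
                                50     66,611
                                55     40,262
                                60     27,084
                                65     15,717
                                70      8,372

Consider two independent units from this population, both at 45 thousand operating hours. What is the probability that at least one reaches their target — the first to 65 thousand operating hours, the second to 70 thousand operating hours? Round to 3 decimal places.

0.222

p₁ = l_65/l_45 = 15,717/102,519 = 0.153308; p₂ = l_70/l_45 = 8,372/102,519 = 0.081663.
P(at least one) = 1 − (1−p₁)(1−p₂) = 1 − 0.846692 × 0.918337 = 0.222451.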